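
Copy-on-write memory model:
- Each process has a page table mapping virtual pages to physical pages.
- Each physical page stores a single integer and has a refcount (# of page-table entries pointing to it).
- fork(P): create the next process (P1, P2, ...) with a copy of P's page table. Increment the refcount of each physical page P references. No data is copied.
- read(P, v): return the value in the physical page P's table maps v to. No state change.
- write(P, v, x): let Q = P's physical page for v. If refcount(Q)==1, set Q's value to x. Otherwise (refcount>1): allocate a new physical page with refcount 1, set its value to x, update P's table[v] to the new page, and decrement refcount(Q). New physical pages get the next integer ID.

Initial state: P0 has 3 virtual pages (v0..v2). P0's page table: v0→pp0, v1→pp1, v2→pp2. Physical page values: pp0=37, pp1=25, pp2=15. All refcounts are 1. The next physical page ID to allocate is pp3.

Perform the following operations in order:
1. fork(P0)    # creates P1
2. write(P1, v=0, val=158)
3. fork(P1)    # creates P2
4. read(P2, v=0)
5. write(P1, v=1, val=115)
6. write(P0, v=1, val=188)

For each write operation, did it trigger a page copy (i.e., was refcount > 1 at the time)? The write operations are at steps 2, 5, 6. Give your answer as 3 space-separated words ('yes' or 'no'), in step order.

Op 1: fork(P0) -> P1. 3 ppages; refcounts: pp0:2 pp1:2 pp2:2
Op 2: write(P1, v0, 158). refcount(pp0)=2>1 -> COPY to pp3. 4 ppages; refcounts: pp0:1 pp1:2 pp2:2 pp3:1
Op 3: fork(P1) -> P2. 4 ppages; refcounts: pp0:1 pp1:3 pp2:3 pp3:2
Op 4: read(P2, v0) -> 158. No state change.
Op 5: write(P1, v1, 115). refcount(pp1)=3>1 -> COPY to pp4. 5 ppages; refcounts: pp0:1 pp1:2 pp2:3 pp3:2 pp4:1
Op 6: write(P0, v1, 188). refcount(pp1)=2>1 -> COPY to pp5. 6 ppages; refcounts: pp0:1 pp1:1 pp2:3 pp3:2 pp4:1 pp5:1

yes yes yes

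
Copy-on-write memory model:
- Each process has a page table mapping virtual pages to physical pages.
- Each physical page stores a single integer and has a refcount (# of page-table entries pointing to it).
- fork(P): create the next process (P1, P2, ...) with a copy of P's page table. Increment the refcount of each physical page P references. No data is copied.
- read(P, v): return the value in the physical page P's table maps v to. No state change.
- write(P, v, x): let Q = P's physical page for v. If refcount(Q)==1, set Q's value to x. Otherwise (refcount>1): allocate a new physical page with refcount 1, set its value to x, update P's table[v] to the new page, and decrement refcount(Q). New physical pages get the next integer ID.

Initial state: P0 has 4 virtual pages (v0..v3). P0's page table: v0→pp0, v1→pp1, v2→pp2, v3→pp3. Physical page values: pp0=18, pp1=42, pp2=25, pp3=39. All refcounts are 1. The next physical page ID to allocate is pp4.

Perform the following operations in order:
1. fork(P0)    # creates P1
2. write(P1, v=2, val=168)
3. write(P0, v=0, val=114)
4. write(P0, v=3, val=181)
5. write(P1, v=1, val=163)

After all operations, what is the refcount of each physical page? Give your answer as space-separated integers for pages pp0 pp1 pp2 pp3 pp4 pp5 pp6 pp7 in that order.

Answer: 1 1 1 1 1 1 1 1

Derivation:
Op 1: fork(P0) -> P1. 4 ppages; refcounts: pp0:2 pp1:2 pp2:2 pp3:2
Op 2: write(P1, v2, 168). refcount(pp2)=2>1 -> COPY to pp4. 5 ppages; refcounts: pp0:2 pp1:2 pp2:1 pp3:2 pp4:1
Op 3: write(P0, v0, 114). refcount(pp0)=2>1 -> COPY to pp5. 6 ppages; refcounts: pp0:1 pp1:2 pp2:1 pp3:2 pp4:1 pp5:1
Op 4: write(P0, v3, 181). refcount(pp3)=2>1 -> COPY to pp6. 7 ppages; refcounts: pp0:1 pp1:2 pp2:1 pp3:1 pp4:1 pp5:1 pp6:1
Op 5: write(P1, v1, 163). refcount(pp1)=2>1 -> COPY to pp7. 8 ppages; refcounts: pp0:1 pp1:1 pp2:1 pp3:1 pp4:1 pp5:1 pp6:1 pp7:1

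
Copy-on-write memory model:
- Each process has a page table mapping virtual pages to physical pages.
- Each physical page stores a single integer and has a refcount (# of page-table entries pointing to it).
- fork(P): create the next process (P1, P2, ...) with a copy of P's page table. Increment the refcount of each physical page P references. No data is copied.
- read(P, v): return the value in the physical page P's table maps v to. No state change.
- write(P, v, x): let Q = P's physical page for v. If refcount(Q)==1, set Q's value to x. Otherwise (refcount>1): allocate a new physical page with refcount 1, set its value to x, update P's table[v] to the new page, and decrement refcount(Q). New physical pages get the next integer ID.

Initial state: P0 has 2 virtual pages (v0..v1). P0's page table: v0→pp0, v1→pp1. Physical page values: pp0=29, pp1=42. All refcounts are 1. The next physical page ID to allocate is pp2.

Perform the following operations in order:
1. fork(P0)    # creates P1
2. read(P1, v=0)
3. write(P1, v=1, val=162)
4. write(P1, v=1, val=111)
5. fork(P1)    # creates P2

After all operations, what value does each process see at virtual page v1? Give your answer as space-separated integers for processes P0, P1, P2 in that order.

Answer: 42 111 111

Derivation:
Op 1: fork(P0) -> P1. 2 ppages; refcounts: pp0:2 pp1:2
Op 2: read(P1, v0) -> 29. No state change.
Op 3: write(P1, v1, 162). refcount(pp1)=2>1 -> COPY to pp2. 3 ppages; refcounts: pp0:2 pp1:1 pp2:1
Op 4: write(P1, v1, 111). refcount(pp2)=1 -> write in place. 3 ppages; refcounts: pp0:2 pp1:1 pp2:1
Op 5: fork(P1) -> P2. 3 ppages; refcounts: pp0:3 pp1:1 pp2:2
P0: v1 -> pp1 = 42
P1: v1 -> pp2 = 111
P2: v1 -> pp2 = 111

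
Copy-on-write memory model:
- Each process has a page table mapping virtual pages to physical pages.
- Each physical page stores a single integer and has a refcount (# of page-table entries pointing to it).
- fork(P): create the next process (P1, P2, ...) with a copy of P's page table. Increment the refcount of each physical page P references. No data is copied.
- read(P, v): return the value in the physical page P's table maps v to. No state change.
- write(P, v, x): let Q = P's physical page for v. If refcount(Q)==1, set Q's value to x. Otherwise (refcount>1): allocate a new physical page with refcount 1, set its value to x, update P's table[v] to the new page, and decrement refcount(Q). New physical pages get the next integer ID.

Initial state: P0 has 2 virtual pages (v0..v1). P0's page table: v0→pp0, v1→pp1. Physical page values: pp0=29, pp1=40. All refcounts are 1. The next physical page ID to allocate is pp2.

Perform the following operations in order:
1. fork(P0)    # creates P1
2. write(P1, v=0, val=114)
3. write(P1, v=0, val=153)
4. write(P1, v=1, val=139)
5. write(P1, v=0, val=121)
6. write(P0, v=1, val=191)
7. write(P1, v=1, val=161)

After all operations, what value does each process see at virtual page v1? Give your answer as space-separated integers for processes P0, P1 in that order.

Op 1: fork(P0) -> P1. 2 ppages; refcounts: pp0:2 pp1:2
Op 2: write(P1, v0, 114). refcount(pp0)=2>1 -> COPY to pp2. 3 ppages; refcounts: pp0:1 pp1:2 pp2:1
Op 3: write(P1, v0, 153). refcount(pp2)=1 -> write in place. 3 ppages; refcounts: pp0:1 pp1:2 pp2:1
Op 4: write(P1, v1, 139). refcount(pp1)=2>1 -> COPY to pp3. 4 ppages; refcounts: pp0:1 pp1:1 pp2:1 pp3:1
Op 5: write(P1, v0, 121). refcount(pp2)=1 -> write in place. 4 ppages; refcounts: pp0:1 pp1:1 pp2:1 pp3:1
Op 6: write(P0, v1, 191). refcount(pp1)=1 -> write in place. 4 ppages; refcounts: pp0:1 pp1:1 pp2:1 pp3:1
Op 7: write(P1, v1, 161). refcount(pp3)=1 -> write in place. 4 ppages; refcounts: pp0:1 pp1:1 pp2:1 pp3:1
P0: v1 -> pp1 = 191
P1: v1 -> pp3 = 161

Answer: 191 161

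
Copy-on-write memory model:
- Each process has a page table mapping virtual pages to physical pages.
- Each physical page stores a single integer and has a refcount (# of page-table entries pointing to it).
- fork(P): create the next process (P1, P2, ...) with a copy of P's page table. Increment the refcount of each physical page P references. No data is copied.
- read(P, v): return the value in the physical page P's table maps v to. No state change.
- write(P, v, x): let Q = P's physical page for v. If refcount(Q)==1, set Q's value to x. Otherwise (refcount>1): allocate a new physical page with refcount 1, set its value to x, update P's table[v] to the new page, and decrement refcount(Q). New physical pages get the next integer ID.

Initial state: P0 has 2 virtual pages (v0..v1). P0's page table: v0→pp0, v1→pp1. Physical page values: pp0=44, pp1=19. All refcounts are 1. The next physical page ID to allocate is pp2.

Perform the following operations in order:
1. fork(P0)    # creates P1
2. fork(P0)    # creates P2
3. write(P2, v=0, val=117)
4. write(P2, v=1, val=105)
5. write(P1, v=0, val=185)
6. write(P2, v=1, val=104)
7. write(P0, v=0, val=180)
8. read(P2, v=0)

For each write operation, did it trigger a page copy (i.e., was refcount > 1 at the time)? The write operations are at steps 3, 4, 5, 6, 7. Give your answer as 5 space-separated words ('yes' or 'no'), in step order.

Op 1: fork(P0) -> P1. 2 ppages; refcounts: pp0:2 pp1:2
Op 2: fork(P0) -> P2. 2 ppages; refcounts: pp0:3 pp1:3
Op 3: write(P2, v0, 117). refcount(pp0)=3>1 -> COPY to pp2. 3 ppages; refcounts: pp0:2 pp1:3 pp2:1
Op 4: write(P2, v1, 105). refcount(pp1)=3>1 -> COPY to pp3. 4 ppages; refcounts: pp0:2 pp1:2 pp2:1 pp3:1
Op 5: write(P1, v0, 185). refcount(pp0)=2>1 -> COPY to pp4. 5 ppages; refcounts: pp0:1 pp1:2 pp2:1 pp3:1 pp4:1
Op 6: write(P2, v1, 104). refcount(pp3)=1 -> write in place. 5 ppages; refcounts: pp0:1 pp1:2 pp2:1 pp3:1 pp4:1
Op 7: write(P0, v0, 180). refcount(pp0)=1 -> write in place. 5 ppages; refcounts: pp0:1 pp1:2 pp2:1 pp3:1 pp4:1
Op 8: read(P2, v0) -> 117. No state change.

yes yes yes no no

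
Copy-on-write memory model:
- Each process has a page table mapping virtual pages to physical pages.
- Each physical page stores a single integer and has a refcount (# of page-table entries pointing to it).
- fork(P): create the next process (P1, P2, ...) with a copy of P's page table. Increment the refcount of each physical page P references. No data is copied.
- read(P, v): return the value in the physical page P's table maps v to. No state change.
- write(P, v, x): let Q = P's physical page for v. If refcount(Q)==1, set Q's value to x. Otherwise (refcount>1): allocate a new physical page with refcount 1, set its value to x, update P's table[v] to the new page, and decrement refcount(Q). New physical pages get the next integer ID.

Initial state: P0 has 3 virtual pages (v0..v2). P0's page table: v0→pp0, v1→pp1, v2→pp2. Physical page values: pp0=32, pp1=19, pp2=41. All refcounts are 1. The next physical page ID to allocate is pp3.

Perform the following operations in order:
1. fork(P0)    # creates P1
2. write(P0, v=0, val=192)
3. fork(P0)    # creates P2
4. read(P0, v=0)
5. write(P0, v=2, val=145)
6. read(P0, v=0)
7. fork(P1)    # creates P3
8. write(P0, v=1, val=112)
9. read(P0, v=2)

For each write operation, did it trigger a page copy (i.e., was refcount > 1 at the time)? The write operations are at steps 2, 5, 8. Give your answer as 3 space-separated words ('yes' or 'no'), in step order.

Op 1: fork(P0) -> P1. 3 ppages; refcounts: pp0:2 pp1:2 pp2:2
Op 2: write(P0, v0, 192). refcount(pp0)=2>1 -> COPY to pp3. 4 ppages; refcounts: pp0:1 pp1:2 pp2:2 pp3:1
Op 3: fork(P0) -> P2. 4 ppages; refcounts: pp0:1 pp1:3 pp2:3 pp3:2
Op 4: read(P0, v0) -> 192. No state change.
Op 5: write(P0, v2, 145). refcount(pp2)=3>1 -> COPY to pp4. 5 ppages; refcounts: pp0:1 pp1:3 pp2:2 pp3:2 pp4:1
Op 6: read(P0, v0) -> 192. No state change.
Op 7: fork(P1) -> P3. 5 ppages; refcounts: pp0:2 pp1:4 pp2:3 pp3:2 pp4:1
Op 8: write(P0, v1, 112). refcount(pp1)=4>1 -> COPY to pp5. 6 ppages; refcounts: pp0:2 pp1:3 pp2:3 pp3:2 pp4:1 pp5:1
Op 9: read(P0, v2) -> 145. No state change.

yes yes yes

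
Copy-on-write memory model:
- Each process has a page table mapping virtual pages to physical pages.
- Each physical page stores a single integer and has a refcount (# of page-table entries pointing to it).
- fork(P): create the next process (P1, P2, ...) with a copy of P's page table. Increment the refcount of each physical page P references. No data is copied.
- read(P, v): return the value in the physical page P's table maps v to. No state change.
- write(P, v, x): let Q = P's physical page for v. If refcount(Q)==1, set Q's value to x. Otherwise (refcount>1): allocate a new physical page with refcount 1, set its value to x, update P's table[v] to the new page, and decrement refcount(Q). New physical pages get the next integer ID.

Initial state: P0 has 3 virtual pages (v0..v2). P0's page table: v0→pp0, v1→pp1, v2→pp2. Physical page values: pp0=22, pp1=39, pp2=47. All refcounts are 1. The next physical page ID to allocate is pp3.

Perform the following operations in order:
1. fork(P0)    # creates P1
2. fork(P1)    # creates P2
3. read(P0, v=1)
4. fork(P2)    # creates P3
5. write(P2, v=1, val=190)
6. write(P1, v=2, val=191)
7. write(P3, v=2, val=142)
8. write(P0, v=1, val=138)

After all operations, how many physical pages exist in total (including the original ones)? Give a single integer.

Op 1: fork(P0) -> P1. 3 ppages; refcounts: pp0:2 pp1:2 pp2:2
Op 2: fork(P1) -> P2. 3 ppages; refcounts: pp0:3 pp1:3 pp2:3
Op 3: read(P0, v1) -> 39. No state change.
Op 4: fork(P2) -> P3. 3 ppages; refcounts: pp0:4 pp1:4 pp2:4
Op 5: write(P2, v1, 190). refcount(pp1)=4>1 -> COPY to pp3. 4 ppages; refcounts: pp0:4 pp1:3 pp2:4 pp3:1
Op 6: write(P1, v2, 191). refcount(pp2)=4>1 -> COPY to pp4. 5 ppages; refcounts: pp0:4 pp1:3 pp2:3 pp3:1 pp4:1
Op 7: write(P3, v2, 142). refcount(pp2)=3>1 -> COPY to pp5. 6 ppages; refcounts: pp0:4 pp1:3 pp2:2 pp3:1 pp4:1 pp5:1
Op 8: write(P0, v1, 138). refcount(pp1)=3>1 -> COPY to pp6. 7 ppages; refcounts: pp0:4 pp1:2 pp2:2 pp3:1 pp4:1 pp5:1 pp6:1

Answer: 7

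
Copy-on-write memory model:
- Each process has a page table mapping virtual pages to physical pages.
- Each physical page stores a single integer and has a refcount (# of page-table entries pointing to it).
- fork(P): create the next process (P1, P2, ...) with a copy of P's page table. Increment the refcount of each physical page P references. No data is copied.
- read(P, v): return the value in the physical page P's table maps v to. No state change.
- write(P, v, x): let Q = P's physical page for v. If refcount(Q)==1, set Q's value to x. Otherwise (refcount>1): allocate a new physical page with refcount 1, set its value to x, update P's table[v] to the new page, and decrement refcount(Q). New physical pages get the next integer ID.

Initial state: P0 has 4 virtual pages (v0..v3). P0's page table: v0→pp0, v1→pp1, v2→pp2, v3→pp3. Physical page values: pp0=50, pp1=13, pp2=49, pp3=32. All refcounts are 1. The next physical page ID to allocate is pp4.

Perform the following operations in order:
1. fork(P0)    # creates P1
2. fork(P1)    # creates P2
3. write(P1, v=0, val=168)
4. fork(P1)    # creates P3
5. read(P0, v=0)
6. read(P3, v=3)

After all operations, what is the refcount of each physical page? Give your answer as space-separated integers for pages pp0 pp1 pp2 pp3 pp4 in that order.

Answer: 2 4 4 4 2

Derivation:
Op 1: fork(P0) -> P1. 4 ppages; refcounts: pp0:2 pp1:2 pp2:2 pp3:2
Op 2: fork(P1) -> P2. 4 ppages; refcounts: pp0:3 pp1:3 pp2:3 pp3:3
Op 3: write(P1, v0, 168). refcount(pp0)=3>1 -> COPY to pp4. 5 ppages; refcounts: pp0:2 pp1:3 pp2:3 pp3:3 pp4:1
Op 4: fork(P1) -> P3. 5 ppages; refcounts: pp0:2 pp1:4 pp2:4 pp3:4 pp4:2
Op 5: read(P0, v0) -> 50. No state change.
Op 6: read(P3, v3) -> 32. No state change.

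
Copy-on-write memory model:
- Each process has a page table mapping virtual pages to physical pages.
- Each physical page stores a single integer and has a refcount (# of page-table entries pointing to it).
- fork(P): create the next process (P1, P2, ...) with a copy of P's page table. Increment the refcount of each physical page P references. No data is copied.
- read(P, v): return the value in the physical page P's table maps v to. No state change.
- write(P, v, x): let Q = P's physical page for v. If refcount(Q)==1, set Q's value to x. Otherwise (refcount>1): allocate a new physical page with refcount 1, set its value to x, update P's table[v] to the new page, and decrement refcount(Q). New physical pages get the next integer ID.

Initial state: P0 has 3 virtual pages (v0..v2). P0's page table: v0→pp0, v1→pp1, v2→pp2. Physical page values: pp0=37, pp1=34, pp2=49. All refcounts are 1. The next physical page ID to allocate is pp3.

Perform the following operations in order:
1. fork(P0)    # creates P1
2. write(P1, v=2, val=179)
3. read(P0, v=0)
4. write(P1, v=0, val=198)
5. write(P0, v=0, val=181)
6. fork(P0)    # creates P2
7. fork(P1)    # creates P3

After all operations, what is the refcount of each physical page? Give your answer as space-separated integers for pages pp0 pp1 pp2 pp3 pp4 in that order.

Op 1: fork(P0) -> P1. 3 ppages; refcounts: pp0:2 pp1:2 pp2:2
Op 2: write(P1, v2, 179). refcount(pp2)=2>1 -> COPY to pp3. 4 ppages; refcounts: pp0:2 pp1:2 pp2:1 pp3:1
Op 3: read(P0, v0) -> 37. No state change.
Op 4: write(P1, v0, 198). refcount(pp0)=2>1 -> COPY to pp4. 5 ppages; refcounts: pp0:1 pp1:2 pp2:1 pp3:1 pp4:1
Op 5: write(P0, v0, 181). refcount(pp0)=1 -> write in place. 5 ppages; refcounts: pp0:1 pp1:2 pp2:1 pp3:1 pp4:1
Op 6: fork(P0) -> P2. 5 ppages; refcounts: pp0:2 pp1:3 pp2:2 pp3:1 pp4:1
Op 7: fork(P1) -> P3. 5 ppages; refcounts: pp0:2 pp1:4 pp2:2 pp3:2 pp4:2

Answer: 2 4 2 2 2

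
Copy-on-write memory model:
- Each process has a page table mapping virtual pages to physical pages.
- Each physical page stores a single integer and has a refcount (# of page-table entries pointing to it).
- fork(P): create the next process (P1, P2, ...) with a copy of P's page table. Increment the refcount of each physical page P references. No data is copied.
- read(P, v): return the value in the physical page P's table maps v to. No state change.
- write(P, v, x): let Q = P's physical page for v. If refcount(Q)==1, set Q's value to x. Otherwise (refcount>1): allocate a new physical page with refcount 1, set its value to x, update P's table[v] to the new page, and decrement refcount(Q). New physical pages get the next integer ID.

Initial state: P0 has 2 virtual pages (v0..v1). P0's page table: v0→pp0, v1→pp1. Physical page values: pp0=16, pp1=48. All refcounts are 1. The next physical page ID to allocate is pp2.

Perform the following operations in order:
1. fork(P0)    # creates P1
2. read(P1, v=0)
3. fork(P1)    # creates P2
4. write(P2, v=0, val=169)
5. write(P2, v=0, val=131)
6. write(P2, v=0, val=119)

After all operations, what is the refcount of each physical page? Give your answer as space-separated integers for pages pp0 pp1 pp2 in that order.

Answer: 2 3 1

Derivation:
Op 1: fork(P0) -> P1. 2 ppages; refcounts: pp0:2 pp1:2
Op 2: read(P1, v0) -> 16. No state change.
Op 3: fork(P1) -> P2. 2 ppages; refcounts: pp0:3 pp1:3
Op 4: write(P2, v0, 169). refcount(pp0)=3>1 -> COPY to pp2. 3 ppages; refcounts: pp0:2 pp1:3 pp2:1
Op 5: write(P2, v0, 131). refcount(pp2)=1 -> write in place. 3 ppages; refcounts: pp0:2 pp1:3 pp2:1
Op 6: write(P2, v0, 119). refcount(pp2)=1 -> write in place. 3 ppages; refcounts: pp0:2 pp1:3 pp2:1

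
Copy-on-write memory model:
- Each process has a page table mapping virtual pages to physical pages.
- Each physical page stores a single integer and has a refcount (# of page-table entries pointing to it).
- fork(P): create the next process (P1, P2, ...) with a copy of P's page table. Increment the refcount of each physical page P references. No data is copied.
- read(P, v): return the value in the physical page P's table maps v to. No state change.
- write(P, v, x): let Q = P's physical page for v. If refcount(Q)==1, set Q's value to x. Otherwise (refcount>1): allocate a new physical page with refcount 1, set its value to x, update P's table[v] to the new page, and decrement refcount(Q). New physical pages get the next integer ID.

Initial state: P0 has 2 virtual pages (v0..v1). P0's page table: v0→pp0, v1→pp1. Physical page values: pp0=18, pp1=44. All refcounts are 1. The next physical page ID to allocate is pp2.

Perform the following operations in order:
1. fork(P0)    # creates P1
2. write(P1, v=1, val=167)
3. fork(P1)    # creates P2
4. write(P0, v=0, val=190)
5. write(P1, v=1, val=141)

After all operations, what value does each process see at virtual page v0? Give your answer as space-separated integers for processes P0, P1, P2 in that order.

Op 1: fork(P0) -> P1. 2 ppages; refcounts: pp0:2 pp1:2
Op 2: write(P1, v1, 167). refcount(pp1)=2>1 -> COPY to pp2. 3 ppages; refcounts: pp0:2 pp1:1 pp2:1
Op 3: fork(P1) -> P2. 3 ppages; refcounts: pp0:3 pp1:1 pp2:2
Op 4: write(P0, v0, 190). refcount(pp0)=3>1 -> COPY to pp3. 4 ppages; refcounts: pp0:2 pp1:1 pp2:2 pp3:1
Op 5: write(P1, v1, 141). refcount(pp2)=2>1 -> COPY to pp4. 5 ppages; refcounts: pp0:2 pp1:1 pp2:1 pp3:1 pp4:1
P0: v0 -> pp3 = 190
P1: v0 -> pp0 = 18
P2: v0 -> pp0 = 18

Answer: 190 18 18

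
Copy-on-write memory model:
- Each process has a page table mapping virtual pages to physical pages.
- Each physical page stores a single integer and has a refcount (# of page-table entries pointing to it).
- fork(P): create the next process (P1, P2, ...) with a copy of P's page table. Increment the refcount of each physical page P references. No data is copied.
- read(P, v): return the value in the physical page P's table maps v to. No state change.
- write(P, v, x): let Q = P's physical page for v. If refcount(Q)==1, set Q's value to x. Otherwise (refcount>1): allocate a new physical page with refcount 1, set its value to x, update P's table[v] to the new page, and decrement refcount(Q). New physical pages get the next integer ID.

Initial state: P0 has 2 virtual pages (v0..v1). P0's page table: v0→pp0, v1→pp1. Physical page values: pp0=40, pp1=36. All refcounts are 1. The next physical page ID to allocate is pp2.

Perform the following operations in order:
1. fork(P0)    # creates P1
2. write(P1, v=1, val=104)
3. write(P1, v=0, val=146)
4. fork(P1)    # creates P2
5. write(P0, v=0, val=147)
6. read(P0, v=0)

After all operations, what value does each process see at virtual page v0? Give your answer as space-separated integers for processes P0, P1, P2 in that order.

Op 1: fork(P0) -> P1. 2 ppages; refcounts: pp0:2 pp1:2
Op 2: write(P1, v1, 104). refcount(pp1)=2>1 -> COPY to pp2. 3 ppages; refcounts: pp0:2 pp1:1 pp2:1
Op 3: write(P1, v0, 146). refcount(pp0)=2>1 -> COPY to pp3. 4 ppages; refcounts: pp0:1 pp1:1 pp2:1 pp3:1
Op 4: fork(P1) -> P2. 4 ppages; refcounts: pp0:1 pp1:1 pp2:2 pp3:2
Op 5: write(P0, v0, 147). refcount(pp0)=1 -> write in place. 4 ppages; refcounts: pp0:1 pp1:1 pp2:2 pp3:2
Op 6: read(P0, v0) -> 147. No state change.
P0: v0 -> pp0 = 147
P1: v0 -> pp3 = 146
P2: v0 -> pp3 = 146

Answer: 147 146 146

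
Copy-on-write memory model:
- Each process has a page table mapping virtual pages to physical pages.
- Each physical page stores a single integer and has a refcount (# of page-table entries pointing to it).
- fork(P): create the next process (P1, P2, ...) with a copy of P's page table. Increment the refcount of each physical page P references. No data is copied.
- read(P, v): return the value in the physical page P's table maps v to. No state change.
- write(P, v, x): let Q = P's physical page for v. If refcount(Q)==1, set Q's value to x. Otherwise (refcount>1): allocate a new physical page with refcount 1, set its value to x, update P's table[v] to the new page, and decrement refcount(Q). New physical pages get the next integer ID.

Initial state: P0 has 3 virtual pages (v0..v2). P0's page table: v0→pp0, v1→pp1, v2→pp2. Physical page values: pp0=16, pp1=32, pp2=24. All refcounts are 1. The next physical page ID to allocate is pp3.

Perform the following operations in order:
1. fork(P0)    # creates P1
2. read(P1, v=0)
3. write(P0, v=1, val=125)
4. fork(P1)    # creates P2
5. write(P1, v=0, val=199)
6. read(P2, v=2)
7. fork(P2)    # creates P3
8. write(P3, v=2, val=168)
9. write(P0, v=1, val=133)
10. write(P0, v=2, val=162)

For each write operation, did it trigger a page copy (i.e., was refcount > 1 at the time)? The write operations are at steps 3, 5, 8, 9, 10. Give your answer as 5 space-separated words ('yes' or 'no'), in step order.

Op 1: fork(P0) -> P1. 3 ppages; refcounts: pp0:2 pp1:2 pp2:2
Op 2: read(P1, v0) -> 16. No state change.
Op 3: write(P0, v1, 125). refcount(pp1)=2>1 -> COPY to pp3. 4 ppages; refcounts: pp0:2 pp1:1 pp2:2 pp3:1
Op 4: fork(P1) -> P2. 4 ppages; refcounts: pp0:3 pp1:2 pp2:3 pp3:1
Op 5: write(P1, v0, 199). refcount(pp0)=3>1 -> COPY to pp4. 5 ppages; refcounts: pp0:2 pp1:2 pp2:3 pp3:1 pp4:1
Op 6: read(P2, v2) -> 24. No state change.
Op 7: fork(P2) -> P3. 5 ppages; refcounts: pp0:3 pp1:3 pp2:4 pp3:1 pp4:1
Op 8: write(P3, v2, 168). refcount(pp2)=4>1 -> COPY to pp5. 6 ppages; refcounts: pp0:3 pp1:3 pp2:3 pp3:1 pp4:1 pp5:1
Op 9: write(P0, v1, 133). refcount(pp3)=1 -> write in place. 6 ppages; refcounts: pp0:3 pp1:3 pp2:3 pp3:1 pp4:1 pp5:1
Op 10: write(P0, v2, 162). refcount(pp2)=3>1 -> COPY to pp6. 7 ppages; refcounts: pp0:3 pp1:3 pp2:2 pp3:1 pp4:1 pp5:1 pp6:1

yes yes yes no yes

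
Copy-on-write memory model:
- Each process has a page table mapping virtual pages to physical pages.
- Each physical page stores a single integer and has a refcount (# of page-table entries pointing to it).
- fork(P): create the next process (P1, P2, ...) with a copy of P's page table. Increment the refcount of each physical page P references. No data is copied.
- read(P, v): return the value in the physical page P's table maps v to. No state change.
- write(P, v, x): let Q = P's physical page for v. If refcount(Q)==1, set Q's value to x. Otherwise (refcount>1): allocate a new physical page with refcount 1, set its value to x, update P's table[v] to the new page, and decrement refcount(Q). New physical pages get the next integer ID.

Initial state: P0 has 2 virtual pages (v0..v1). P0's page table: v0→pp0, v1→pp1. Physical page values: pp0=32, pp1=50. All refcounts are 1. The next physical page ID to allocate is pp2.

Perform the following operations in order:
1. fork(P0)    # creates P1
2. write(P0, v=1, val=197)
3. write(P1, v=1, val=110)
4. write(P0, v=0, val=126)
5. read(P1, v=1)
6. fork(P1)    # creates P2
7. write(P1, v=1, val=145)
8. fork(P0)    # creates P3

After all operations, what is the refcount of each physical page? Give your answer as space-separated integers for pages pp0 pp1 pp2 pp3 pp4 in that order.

Op 1: fork(P0) -> P1. 2 ppages; refcounts: pp0:2 pp1:2
Op 2: write(P0, v1, 197). refcount(pp1)=2>1 -> COPY to pp2. 3 ppages; refcounts: pp0:2 pp1:1 pp2:1
Op 3: write(P1, v1, 110). refcount(pp1)=1 -> write in place. 3 ppages; refcounts: pp0:2 pp1:1 pp2:1
Op 4: write(P0, v0, 126). refcount(pp0)=2>1 -> COPY to pp3. 4 ppages; refcounts: pp0:1 pp1:1 pp2:1 pp3:1
Op 5: read(P1, v1) -> 110. No state change.
Op 6: fork(P1) -> P2. 4 ppages; refcounts: pp0:2 pp1:2 pp2:1 pp3:1
Op 7: write(P1, v1, 145). refcount(pp1)=2>1 -> COPY to pp4. 5 ppages; refcounts: pp0:2 pp1:1 pp2:1 pp3:1 pp4:1
Op 8: fork(P0) -> P3. 5 ppages; refcounts: pp0:2 pp1:1 pp2:2 pp3:2 pp4:1

Answer: 2 1 2 2 1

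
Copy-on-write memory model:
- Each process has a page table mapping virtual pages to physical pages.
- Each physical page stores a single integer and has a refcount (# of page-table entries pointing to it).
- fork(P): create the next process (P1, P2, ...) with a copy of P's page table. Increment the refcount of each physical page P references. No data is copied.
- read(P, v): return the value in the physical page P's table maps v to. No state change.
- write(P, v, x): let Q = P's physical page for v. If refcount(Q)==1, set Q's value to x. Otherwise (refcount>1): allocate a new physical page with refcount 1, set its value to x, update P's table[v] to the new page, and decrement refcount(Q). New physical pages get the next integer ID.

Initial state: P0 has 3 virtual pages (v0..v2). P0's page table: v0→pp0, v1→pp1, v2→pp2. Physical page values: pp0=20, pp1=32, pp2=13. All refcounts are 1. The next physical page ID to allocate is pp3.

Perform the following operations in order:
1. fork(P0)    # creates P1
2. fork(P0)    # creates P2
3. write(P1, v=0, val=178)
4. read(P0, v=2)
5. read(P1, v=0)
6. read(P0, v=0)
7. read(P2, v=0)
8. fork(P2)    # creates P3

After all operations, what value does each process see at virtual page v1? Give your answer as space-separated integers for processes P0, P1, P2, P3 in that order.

Answer: 32 32 32 32

Derivation:
Op 1: fork(P0) -> P1. 3 ppages; refcounts: pp0:2 pp1:2 pp2:2
Op 2: fork(P0) -> P2. 3 ppages; refcounts: pp0:3 pp1:3 pp2:3
Op 3: write(P1, v0, 178). refcount(pp0)=3>1 -> COPY to pp3. 4 ppages; refcounts: pp0:2 pp1:3 pp2:3 pp3:1
Op 4: read(P0, v2) -> 13. No state change.
Op 5: read(P1, v0) -> 178. No state change.
Op 6: read(P0, v0) -> 20. No state change.
Op 7: read(P2, v0) -> 20. No state change.
Op 8: fork(P2) -> P3. 4 ppages; refcounts: pp0:3 pp1:4 pp2:4 pp3:1
P0: v1 -> pp1 = 32
P1: v1 -> pp1 = 32
P2: v1 -> pp1 = 32
P3: v1 -> pp1 = 32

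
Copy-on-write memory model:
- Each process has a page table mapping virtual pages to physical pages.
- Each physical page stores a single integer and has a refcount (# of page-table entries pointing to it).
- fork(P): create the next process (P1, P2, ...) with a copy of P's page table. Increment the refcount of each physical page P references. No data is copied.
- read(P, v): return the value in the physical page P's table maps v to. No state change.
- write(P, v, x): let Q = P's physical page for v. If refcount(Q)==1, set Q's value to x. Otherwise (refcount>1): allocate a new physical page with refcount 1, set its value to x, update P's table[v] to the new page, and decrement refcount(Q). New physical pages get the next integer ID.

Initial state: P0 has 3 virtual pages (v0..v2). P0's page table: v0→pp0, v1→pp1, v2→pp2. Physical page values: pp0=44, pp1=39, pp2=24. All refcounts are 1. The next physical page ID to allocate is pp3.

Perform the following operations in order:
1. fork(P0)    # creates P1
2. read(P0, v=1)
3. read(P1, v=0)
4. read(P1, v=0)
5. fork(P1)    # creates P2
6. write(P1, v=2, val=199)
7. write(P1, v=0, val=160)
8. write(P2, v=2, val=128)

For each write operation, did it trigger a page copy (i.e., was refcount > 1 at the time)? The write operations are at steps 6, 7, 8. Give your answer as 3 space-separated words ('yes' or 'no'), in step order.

Op 1: fork(P0) -> P1. 3 ppages; refcounts: pp0:2 pp1:2 pp2:2
Op 2: read(P0, v1) -> 39. No state change.
Op 3: read(P1, v0) -> 44. No state change.
Op 4: read(P1, v0) -> 44. No state change.
Op 5: fork(P1) -> P2. 3 ppages; refcounts: pp0:3 pp1:3 pp2:3
Op 6: write(P1, v2, 199). refcount(pp2)=3>1 -> COPY to pp3. 4 ppages; refcounts: pp0:3 pp1:3 pp2:2 pp3:1
Op 7: write(P1, v0, 160). refcount(pp0)=3>1 -> COPY to pp4. 5 ppages; refcounts: pp0:2 pp1:3 pp2:2 pp3:1 pp4:1
Op 8: write(P2, v2, 128). refcount(pp2)=2>1 -> COPY to pp5. 6 ppages; refcounts: pp0:2 pp1:3 pp2:1 pp3:1 pp4:1 pp5:1

yes yes yes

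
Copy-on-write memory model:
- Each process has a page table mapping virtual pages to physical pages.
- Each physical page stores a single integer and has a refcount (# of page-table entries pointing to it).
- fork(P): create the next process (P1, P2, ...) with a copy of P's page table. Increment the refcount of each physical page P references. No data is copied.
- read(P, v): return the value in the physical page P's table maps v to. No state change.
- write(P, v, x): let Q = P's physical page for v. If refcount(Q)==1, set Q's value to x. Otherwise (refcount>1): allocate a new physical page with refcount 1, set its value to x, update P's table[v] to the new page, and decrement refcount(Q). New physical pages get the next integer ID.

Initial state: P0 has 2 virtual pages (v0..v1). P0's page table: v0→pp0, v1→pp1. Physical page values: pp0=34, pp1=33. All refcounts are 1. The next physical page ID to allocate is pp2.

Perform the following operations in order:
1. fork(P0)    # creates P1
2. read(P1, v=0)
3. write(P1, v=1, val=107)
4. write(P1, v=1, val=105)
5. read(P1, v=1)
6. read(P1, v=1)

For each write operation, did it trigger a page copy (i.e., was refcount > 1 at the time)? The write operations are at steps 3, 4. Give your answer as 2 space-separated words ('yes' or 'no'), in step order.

Op 1: fork(P0) -> P1. 2 ppages; refcounts: pp0:2 pp1:2
Op 2: read(P1, v0) -> 34. No state change.
Op 3: write(P1, v1, 107). refcount(pp1)=2>1 -> COPY to pp2. 3 ppages; refcounts: pp0:2 pp1:1 pp2:1
Op 4: write(P1, v1, 105). refcount(pp2)=1 -> write in place. 3 ppages; refcounts: pp0:2 pp1:1 pp2:1
Op 5: read(P1, v1) -> 105. No state change.
Op 6: read(P1, v1) -> 105. No state change.

yes no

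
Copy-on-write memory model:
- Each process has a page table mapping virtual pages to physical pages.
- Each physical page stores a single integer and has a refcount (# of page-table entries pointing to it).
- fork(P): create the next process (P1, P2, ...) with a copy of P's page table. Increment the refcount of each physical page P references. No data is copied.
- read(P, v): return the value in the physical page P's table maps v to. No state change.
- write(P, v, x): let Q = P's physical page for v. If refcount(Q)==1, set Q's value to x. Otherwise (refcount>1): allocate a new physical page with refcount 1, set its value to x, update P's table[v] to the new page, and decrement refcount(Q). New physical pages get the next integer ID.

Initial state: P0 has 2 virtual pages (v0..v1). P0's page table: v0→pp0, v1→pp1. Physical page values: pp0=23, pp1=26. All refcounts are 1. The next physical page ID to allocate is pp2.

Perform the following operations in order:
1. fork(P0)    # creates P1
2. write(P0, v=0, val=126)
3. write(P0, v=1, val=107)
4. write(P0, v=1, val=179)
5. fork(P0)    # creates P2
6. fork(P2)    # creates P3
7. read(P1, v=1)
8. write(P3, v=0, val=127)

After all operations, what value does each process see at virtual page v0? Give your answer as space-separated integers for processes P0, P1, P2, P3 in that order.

Op 1: fork(P0) -> P1. 2 ppages; refcounts: pp0:2 pp1:2
Op 2: write(P0, v0, 126). refcount(pp0)=2>1 -> COPY to pp2. 3 ppages; refcounts: pp0:1 pp1:2 pp2:1
Op 3: write(P0, v1, 107). refcount(pp1)=2>1 -> COPY to pp3. 4 ppages; refcounts: pp0:1 pp1:1 pp2:1 pp3:1
Op 4: write(P0, v1, 179). refcount(pp3)=1 -> write in place. 4 ppages; refcounts: pp0:1 pp1:1 pp2:1 pp3:1
Op 5: fork(P0) -> P2. 4 ppages; refcounts: pp0:1 pp1:1 pp2:2 pp3:2
Op 6: fork(P2) -> P3. 4 ppages; refcounts: pp0:1 pp1:1 pp2:3 pp3:3
Op 7: read(P1, v1) -> 26. No state change.
Op 8: write(P3, v0, 127). refcount(pp2)=3>1 -> COPY to pp4. 5 ppages; refcounts: pp0:1 pp1:1 pp2:2 pp3:3 pp4:1
P0: v0 -> pp2 = 126
P1: v0 -> pp0 = 23
P2: v0 -> pp2 = 126
P3: v0 -> pp4 = 127

Answer: 126 23 126 127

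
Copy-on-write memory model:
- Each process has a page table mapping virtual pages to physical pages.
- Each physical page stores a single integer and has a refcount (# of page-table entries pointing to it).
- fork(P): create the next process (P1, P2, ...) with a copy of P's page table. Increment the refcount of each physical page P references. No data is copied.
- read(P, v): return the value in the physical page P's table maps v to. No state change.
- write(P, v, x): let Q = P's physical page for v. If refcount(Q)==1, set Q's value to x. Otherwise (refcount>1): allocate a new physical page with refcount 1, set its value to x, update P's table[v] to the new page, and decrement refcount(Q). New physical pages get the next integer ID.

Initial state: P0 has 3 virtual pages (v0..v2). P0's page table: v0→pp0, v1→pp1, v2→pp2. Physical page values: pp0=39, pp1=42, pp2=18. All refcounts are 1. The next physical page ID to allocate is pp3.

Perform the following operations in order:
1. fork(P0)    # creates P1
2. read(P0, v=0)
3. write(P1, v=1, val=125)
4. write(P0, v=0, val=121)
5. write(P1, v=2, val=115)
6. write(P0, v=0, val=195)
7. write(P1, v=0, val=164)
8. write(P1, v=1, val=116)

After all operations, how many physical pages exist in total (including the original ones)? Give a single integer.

Answer: 6

Derivation:
Op 1: fork(P0) -> P1. 3 ppages; refcounts: pp0:2 pp1:2 pp2:2
Op 2: read(P0, v0) -> 39. No state change.
Op 3: write(P1, v1, 125). refcount(pp1)=2>1 -> COPY to pp3. 4 ppages; refcounts: pp0:2 pp1:1 pp2:2 pp3:1
Op 4: write(P0, v0, 121). refcount(pp0)=2>1 -> COPY to pp4. 5 ppages; refcounts: pp0:1 pp1:1 pp2:2 pp3:1 pp4:1
Op 5: write(P1, v2, 115). refcount(pp2)=2>1 -> COPY to pp5. 6 ppages; refcounts: pp0:1 pp1:1 pp2:1 pp3:1 pp4:1 pp5:1
Op 6: write(P0, v0, 195). refcount(pp4)=1 -> write in place. 6 ppages; refcounts: pp0:1 pp1:1 pp2:1 pp3:1 pp4:1 pp5:1
Op 7: write(P1, v0, 164). refcount(pp0)=1 -> write in place. 6 ppages; refcounts: pp0:1 pp1:1 pp2:1 pp3:1 pp4:1 pp5:1
Op 8: write(P1, v1, 116). refcount(pp3)=1 -> write in place. 6 ppages; refcounts: pp0:1 pp1:1 pp2:1 pp3:1 pp4:1 pp5:1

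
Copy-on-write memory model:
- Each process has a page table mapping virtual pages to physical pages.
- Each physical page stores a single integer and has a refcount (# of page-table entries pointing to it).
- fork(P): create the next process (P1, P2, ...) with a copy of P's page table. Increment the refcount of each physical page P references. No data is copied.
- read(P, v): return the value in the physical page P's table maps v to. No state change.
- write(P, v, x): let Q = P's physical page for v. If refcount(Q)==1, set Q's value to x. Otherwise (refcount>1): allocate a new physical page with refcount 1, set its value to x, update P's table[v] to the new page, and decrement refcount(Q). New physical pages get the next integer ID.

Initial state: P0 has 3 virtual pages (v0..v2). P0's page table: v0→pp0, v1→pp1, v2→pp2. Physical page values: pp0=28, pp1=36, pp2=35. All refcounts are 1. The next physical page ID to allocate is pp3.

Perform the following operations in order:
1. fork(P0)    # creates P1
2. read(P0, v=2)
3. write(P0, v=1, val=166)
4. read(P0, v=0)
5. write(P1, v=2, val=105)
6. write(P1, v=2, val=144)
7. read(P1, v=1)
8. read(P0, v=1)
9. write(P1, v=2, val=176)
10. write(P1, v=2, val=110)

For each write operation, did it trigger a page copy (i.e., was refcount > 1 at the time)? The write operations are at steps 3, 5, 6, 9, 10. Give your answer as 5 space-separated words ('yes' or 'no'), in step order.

Op 1: fork(P0) -> P1. 3 ppages; refcounts: pp0:2 pp1:2 pp2:2
Op 2: read(P0, v2) -> 35. No state change.
Op 3: write(P0, v1, 166). refcount(pp1)=2>1 -> COPY to pp3. 4 ppages; refcounts: pp0:2 pp1:1 pp2:2 pp3:1
Op 4: read(P0, v0) -> 28. No state change.
Op 5: write(P1, v2, 105). refcount(pp2)=2>1 -> COPY to pp4. 5 ppages; refcounts: pp0:2 pp1:1 pp2:1 pp3:1 pp4:1
Op 6: write(P1, v2, 144). refcount(pp4)=1 -> write in place. 5 ppages; refcounts: pp0:2 pp1:1 pp2:1 pp3:1 pp4:1
Op 7: read(P1, v1) -> 36. No state change.
Op 8: read(P0, v1) -> 166. No state change.
Op 9: write(P1, v2, 176). refcount(pp4)=1 -> write in place. 5 ppages; refcounts: pp0:2 pp1:1 pp2:1 pp3:1 pp4:1
Op 10: write(P1, v2, 110). refcount(pp4)=1 -> write in place. 5 ppages; refcounts: pp0:2 pp1:1 pp2:1 pp3:1 pp4:1

yes yes no no no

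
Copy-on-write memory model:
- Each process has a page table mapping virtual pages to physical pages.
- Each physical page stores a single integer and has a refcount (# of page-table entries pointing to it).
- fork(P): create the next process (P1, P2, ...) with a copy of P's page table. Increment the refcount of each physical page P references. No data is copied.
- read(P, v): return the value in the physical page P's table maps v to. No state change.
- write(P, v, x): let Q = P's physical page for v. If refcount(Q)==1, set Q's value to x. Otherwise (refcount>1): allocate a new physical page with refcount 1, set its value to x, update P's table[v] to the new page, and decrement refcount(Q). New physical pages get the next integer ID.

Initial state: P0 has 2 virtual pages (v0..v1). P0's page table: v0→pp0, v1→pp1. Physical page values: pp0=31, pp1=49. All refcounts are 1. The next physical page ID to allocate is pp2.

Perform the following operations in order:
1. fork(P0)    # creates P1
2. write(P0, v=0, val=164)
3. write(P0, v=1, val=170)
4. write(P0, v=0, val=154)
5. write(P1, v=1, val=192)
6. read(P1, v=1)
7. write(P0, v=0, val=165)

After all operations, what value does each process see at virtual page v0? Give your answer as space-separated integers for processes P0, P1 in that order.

Op 1: fork(P0) -> P1. 2 ppages; refcounts: pp0:2 pp1:2
Op 2: write(P0, v0, 164). refcount(pp0)=2>1 -> COPY to pp2. 3 ppages; refcounts: pp0:1 pp1:2 pp2:1
Op 3: write(P0, v1, 170). refcount(pp1)=2>1 -> COPY to pp3. 4 ppages; refcounts: pp0:1 pp1:1 pp2:1 pp3:1
Op 4: write(P0, v0, 154). refcount(pp2)=1 -> write in place. 4 ppages; refcounts: pp0:1 pp1:1 pp2:1 pp3:1
Op 5: write(P1, v1, 192). refcount(pp1)=1 -> write in place. 4 ppages; refcounts: pp0:1 pp1:1 pp2:1 pp3:1
Op 6: read(P1, v1) -> 192. No state change.
Op 7: write(P0, v0, 165). refcount(pp2)=1 -> write in place. 4 ppages; refcounts: pp0:1 pp1:1 pp2:1 pp3:1
P0: v0 -> pp2 = 165
P1: v0 -> pp0 = 31

Answer: 165 31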